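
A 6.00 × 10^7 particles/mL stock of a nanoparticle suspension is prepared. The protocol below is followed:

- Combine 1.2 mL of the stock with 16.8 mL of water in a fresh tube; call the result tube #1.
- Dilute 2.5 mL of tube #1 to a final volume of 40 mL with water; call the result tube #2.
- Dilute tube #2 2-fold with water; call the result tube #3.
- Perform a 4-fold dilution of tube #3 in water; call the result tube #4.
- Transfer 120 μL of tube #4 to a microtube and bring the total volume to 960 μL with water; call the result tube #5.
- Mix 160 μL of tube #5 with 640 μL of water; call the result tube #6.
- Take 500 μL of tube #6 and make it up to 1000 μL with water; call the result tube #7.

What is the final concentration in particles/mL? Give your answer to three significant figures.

Step 1: 1.2 mL + 16.8 mL = 18 mL total → factor 18/1.2 = 15
Step 2: 2.5 mL brought to 40 mL → factor 40/2.5 = 16
Step 3: 2-fold → factor 2
Step 4: 4-fold → factor 4
Step 5: 120 μL brought to 960 μL → factor 960/120 = 8
Step 6: 160 μL + 640 μL = 800 μL total → factor 800/160 = 5
Step 7: 500 μL brought to 1000 μL → factor 1000/500 = 2
Overall dilution factor = 15 × 16 × 2 × 4 × 8 × 5 × 2 = 1.536 × 10^5
Final = 6.00 × 10^7 particles/mL / 1.536 × 10^5 = 391 particles/mL

391 particles/mL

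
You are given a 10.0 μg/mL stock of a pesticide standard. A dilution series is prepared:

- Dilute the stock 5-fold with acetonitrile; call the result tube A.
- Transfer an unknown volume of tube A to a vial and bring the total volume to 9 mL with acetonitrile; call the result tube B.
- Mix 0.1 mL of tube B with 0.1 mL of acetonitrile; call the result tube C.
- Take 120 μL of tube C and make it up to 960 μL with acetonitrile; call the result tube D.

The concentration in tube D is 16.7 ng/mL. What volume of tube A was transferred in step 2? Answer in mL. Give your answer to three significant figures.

1.20 mL

Step 1: 5-fold → factor 5
Step 2: v brought to 9 mL → factor = 9 mL/v
Step 3: 0.1 mL + 0.1 mL = 0.2 mL total → factor 0.2/0.1 = 2
Step 4: 120 μL brought to 960 μL → factor 960/120 = 8
Product of known-step factors = 80
Overall factor = 10.0 μg/mL / (16.7 ng/mL) = 598.8
Step-2 factor = 598.8 / 80 = 7.485
v = 9 mL / 7.485 = 1.20 mL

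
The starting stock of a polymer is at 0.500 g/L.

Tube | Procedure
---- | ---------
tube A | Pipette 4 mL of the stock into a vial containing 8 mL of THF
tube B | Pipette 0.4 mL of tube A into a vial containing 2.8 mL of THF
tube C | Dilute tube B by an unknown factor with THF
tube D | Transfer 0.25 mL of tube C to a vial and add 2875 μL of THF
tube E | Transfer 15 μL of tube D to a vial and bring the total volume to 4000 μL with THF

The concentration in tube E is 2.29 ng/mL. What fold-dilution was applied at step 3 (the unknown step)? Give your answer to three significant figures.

2.73-fold

Step 1: 4 mL + 8 mL = 12 mL total → factor 12/4 = 3
Step 2: 0.4 mL + 2.8 mL = 3.2 mL total → factor 3.2/0.4 = 8
Step 3: unknown factor x
Step 4: 0.25 mL + 2875 μL = 3.125 mL total → factor 3.125/0.25 = 12.5
Step 5: 15 μL brought to 4000 μL → factor 4000/15 = 266.67
Product of known-step factors = 80000
Overall factor = 0.500 g/L / (2.29 ng/mL) = 2.1834 × 10^5
x = 2.1834 × 10^5 / 80000 = 2.73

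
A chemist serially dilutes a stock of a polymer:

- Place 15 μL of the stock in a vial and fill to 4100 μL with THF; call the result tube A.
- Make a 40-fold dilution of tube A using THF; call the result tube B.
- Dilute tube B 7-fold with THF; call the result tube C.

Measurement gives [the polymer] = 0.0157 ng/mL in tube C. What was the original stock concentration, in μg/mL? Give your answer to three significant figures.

Step 1: 15 μL brought to 4100 μL → factor 4100/15 = 273.33
Step 2: 40-fold → factor 40
Step 3: 7-fold → factor 7
Overall dilution factor = 273.33 × 40 × 7 = 76533
Stock = 0.0157 ng/mL × 76533 = 1202 ng/mL = 1.20 μg/mL

1.20 μg/mL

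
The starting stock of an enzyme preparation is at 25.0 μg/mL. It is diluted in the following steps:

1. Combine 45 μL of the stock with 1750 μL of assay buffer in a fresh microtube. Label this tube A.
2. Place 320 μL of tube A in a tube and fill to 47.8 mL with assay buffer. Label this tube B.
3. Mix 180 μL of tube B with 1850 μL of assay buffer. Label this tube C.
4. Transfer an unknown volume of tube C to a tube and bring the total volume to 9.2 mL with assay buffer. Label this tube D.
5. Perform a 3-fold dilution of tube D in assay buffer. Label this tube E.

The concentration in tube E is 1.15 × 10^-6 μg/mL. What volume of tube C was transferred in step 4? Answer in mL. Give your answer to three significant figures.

0.0853 mL

Step 1: 45 μL + 1750 μL = 1795 μL total → factor 1795/45 = 39.889
Step 2: 320 μL brought to 47.8 mL → factor 47800/320 = 149.38
Step 3: 180 μL + 1850 μL = 2030 μL total → factor 2030/180 = 11.278
Step 4: v brought to 9.2 mL → factor = 9.2 mL/v
Step 5: 3-fold → factor 3
Product of known-step factors = 2.0159 × 10^5
Overall factor = 25.0 μg/mL / (1.15 × 10^-6 μg/mL) = 2.1739 × 10^7
Step-4 factor = 2.1739 × 10^7 / 2.0159 × 10^5 = 107.84
v = 9.2 mL / 107.84 = 0.0853 mL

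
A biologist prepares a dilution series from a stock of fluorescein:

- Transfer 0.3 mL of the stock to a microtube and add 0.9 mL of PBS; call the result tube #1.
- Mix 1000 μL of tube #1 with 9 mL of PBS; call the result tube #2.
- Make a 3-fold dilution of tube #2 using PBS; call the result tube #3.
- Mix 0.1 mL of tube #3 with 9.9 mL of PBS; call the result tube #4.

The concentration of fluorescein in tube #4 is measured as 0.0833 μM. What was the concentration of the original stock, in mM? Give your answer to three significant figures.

1.00 mM

Step 1: 0.3 mL + 0.9 mL = 1.2 mL total → factor 1.2/0.3 = 4
Step 2: 1000 μL + 9 mL = 10000 μL total → factor 10000/1000 = 10
Step 3: 3-fold → factor 3
Step 4: 0.1 mL + 9.9 mL = 10 mL total → factor 10/0.1 = 100
Overall dilution factor = 4 × 10 × 3 × 100 = 12000
Stock = 0.0833 μM × 12000 = 999.6 μM = 1.00 mM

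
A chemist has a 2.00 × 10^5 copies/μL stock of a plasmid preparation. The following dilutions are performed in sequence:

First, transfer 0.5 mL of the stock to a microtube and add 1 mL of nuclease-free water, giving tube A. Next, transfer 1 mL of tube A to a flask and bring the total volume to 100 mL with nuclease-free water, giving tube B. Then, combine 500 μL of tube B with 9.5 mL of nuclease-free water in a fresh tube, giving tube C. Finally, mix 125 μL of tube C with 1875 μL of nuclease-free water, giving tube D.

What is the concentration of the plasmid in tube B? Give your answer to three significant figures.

Step 1: 0.5 mL + 1 mL = 1.5 mL total → factor 1.5/0.5 = 3
Step 2: 1 mL brought to 100 mL → factor 100/1 = 100
Dilution factor through tube B = 3 × 100 = 300
[tube B] = 2.00 × 10^5 copies/μL / 300 = 667 copies/μL

667 copies/μL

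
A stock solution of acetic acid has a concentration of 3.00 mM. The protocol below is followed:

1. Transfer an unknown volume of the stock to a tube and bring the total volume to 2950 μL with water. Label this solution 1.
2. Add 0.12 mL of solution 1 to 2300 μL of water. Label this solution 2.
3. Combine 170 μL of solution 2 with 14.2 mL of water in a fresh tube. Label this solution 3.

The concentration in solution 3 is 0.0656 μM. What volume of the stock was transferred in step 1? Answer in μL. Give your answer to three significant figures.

Step 1: v brought to 2950 μL → factor = 2950 μL/v
Step 2: 0.12 mL + 2300 μL = 2.42 mL total → factor 2.42/0.12 = 20.167
Step 3: 170 μL + 14.2 mL = 14370 μL total → factor 14370/170 = 84.529
Product of known-step factors = 1704.7
Overall factor = 3.00 mM / (0.0656 μM) = 45732
Step-1 factor = 45732 / 1704.7 = 26.827
v = 2950 μL / 26.827 = 110 μL

110 μL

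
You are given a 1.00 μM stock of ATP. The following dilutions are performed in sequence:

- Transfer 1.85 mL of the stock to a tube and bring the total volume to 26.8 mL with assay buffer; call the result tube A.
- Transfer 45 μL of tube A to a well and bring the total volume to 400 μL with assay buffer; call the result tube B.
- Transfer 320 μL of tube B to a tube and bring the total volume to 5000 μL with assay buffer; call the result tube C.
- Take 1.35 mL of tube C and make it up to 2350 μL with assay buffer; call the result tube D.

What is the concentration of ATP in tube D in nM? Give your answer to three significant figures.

0.286 nM

Step 1: 1.85 mL brought to 26.8 mL → factor 26.8/1.85 = 14.486
Step 2: 45 μL brought to 400 μL → factor 400/45 = 8.8889
Step 3: 320 μL brought to 5000 μL → factor 5000/320 = 15.625
Step 4: 1.35 mL brought to 2350 μL → factor 2.35/1.35 = 1.7407
Dilution factor through tube D = 14.486 × 8.8889 × 15.625 × 1.7407 = 3502.4
[tube D] = 1.00 μM / 3502.4 = 0.0002855 μM = 0.286 nM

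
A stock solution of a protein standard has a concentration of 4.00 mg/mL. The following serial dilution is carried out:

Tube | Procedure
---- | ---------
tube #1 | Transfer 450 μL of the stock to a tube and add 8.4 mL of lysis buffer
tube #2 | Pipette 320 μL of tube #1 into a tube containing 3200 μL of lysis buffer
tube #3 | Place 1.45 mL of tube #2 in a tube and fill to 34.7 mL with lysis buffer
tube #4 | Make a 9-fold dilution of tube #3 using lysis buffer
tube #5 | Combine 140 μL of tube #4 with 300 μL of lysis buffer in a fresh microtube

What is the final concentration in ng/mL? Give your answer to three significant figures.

Step 1: 450 μL + 8.4 mL = 8850 μL total → factor 8850/450 = 19.667
Step 2: 320 μL + 3200 μL = 3520 μL total → factor 3520/320 = 11
Step 3: 1.45 mL brought to 34.7 mL → factor 34.7/1.45 = 23.931
Step 4: 9-fold → factor 9
Step 5: 140 μL + 300 μL = 440 μL total → factor 440/140 = 3.1429
Overall dilution factor = 19.667 × 11 × 23.931 × 9 × 3.1429 = 1.4644 × 10^5
Final = 4.00 mg/mL / 1.4644 × 10^5 = 2.732 × 10^-5 mg/mL = 27.3 ng/mL

27.3 ng/mL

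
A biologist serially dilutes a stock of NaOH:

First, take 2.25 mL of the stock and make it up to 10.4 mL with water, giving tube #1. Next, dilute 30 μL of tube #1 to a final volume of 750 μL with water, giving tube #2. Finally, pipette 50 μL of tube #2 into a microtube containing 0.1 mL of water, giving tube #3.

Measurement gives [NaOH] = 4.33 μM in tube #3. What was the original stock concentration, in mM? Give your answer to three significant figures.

1.50 mM

Step 1: 2.25 mL brought to 10.4 mL → factor 10.4/2.25 = 4.6222
Step 2: 30 μL brought to 750 μL → factor 750/30 = 25
Step 3: 50 μL + 0.1 mL = 150 μL total → factor 150/50 = 3
Overall dilution factor = 4.6222 × 25 × 3 = 346.67
Stock = 4.33 μM × 346.67 = 1501 μM = 1.50 mM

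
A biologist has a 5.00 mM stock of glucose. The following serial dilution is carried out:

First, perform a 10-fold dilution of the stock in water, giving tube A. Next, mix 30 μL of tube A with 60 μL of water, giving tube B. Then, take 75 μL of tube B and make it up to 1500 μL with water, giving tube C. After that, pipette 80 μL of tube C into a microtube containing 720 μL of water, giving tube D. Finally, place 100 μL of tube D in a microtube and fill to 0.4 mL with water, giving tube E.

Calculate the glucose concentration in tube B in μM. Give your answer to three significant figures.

167 μM

Step 1: 10-fold → factor 10
Step 2: 30 μL + 60 μL = 90 μL total → factor 90/30 = 3
Dilution factor through tube B = 10 × 3 = 30
[tube B] = 5.00 mM / 30 = 0.1667 mM = 167 μM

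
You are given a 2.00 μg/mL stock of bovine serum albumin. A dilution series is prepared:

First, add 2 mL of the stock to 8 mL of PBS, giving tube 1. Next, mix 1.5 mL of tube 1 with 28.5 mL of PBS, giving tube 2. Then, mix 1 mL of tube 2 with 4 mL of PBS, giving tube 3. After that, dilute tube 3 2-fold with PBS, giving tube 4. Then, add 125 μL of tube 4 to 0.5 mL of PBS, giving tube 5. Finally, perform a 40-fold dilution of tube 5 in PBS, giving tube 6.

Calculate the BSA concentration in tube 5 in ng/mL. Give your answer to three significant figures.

0.400 ng/mL

Step 1: 2 mL + 8 mL = 10 mL total → factor 10/2 = 5
Step 2: 1.5 mL + 28.5 mL = 30 mL total → factor 30/1.5 = 20
Step 3: 1 mL + 4 mL = 5 mL total → factor 5/1 = 5
Step 4: 2-fold → factor 2
Step 5: 125 μL + 0.5 mL = 625 μL total → factor 625/125 = 5
Dilution factor through tube 5 = 5 × 20 × 5 × 2 × 5 = 5000
[tube 5] = 2.00 μg/mL / 5000 = 0.0004000 μg/mL = 0.400 ng/mL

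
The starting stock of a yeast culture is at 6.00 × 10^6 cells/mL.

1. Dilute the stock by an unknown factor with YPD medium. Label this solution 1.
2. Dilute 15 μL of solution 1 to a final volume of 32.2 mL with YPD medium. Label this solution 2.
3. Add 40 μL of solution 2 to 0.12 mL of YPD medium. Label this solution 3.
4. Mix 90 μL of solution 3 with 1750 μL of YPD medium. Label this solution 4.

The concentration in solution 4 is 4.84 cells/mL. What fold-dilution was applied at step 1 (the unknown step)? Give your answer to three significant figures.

7.06-fold

Step 1: unknown factor x
Step 2: 15 μL brought to 32.2 mL → factor 32200/15 = 2146.7
Step 3: 40 μL + 0.12 mL = 160 μL total → factor 160/40 = 4
Step 4: 90 μL + 1750 μL = 1840 μL total → factor 1840/90 = 20.444
Product of known-step factors = 1.7555 × 10^5
Overall factor = 6.00 × 10^6 cells/mL / (4.84 cells/mL) = 1.2397 × 10^6
x = 1.2397 × 10^6 / 1.7555 × 10^5 = 7.06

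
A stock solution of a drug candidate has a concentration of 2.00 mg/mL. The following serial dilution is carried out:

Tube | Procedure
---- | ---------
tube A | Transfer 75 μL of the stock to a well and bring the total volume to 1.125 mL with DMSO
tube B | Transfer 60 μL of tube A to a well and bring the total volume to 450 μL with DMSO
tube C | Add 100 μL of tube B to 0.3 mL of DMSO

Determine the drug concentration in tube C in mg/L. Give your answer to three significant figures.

4.44 mg/L

Step 1: 75 μL brought to 1.125 mL → factor 1125/75 = 15
Step 2: 60 μL brought to 450 μL → factor 450/60 = 7.5
Step 3: 100 μL + 0.3 mL = 400 μL total → factor 400/100 = 4
Overall dilution factor = 15 × 7.5 × 4 = 450
Final = 2.00 mg/mL / 450 = 0.004444 mg/mL = 4.44 mg/L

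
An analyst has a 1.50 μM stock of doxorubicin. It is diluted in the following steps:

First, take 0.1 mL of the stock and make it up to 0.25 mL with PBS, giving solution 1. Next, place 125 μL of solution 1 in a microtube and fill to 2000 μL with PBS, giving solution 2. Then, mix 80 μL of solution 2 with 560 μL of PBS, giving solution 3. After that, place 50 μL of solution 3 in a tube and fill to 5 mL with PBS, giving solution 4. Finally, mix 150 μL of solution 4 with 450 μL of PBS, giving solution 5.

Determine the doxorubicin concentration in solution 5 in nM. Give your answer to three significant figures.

0.0117 nM

Step 1: 0.1 mL brought to 0.25 mL → factor 0.25/0.1 = 2.5
Step 2: 125 μL brought to 2000 μL → factor 2000/125 = 16
Step 3: 80 μL + 560 μL = 640 μL total → factor 640/80 = 8
Step 4: 50 μL brought to 5 mL → factor 5000/50 = 100
Step 5: 150 μL + 450 μL = 600 μL total → factor 600/150 = 4
Overall dilution factor = 2.5 × 16 × 8 × 100 × 4 = 1.28 × 10^5
Final = 1.50 μM / 1.28 × 10^5 = 1.172 × 10^-5 μM = 0.0117 nM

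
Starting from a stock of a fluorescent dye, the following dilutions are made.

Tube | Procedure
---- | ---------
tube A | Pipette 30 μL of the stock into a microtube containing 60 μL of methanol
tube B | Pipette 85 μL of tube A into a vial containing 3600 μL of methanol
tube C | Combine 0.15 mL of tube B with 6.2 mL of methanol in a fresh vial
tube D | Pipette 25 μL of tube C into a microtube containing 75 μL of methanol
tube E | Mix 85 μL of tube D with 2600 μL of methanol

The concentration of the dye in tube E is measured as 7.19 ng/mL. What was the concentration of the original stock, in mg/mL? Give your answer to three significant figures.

5.00 mg/mL

Step 1: 30 μL + 60 μL = 90 μL total → factor 90/30 = 3
Step 2: 85 μL + 3600 μL = 3685 μL total → factor 3685/85 = 43.353
Step 3: 0.15 mL + 6.2 mL = 6.35 mL total → factor 6.35/0.15 = 42.333
Step 4: 25 μL + 75 μL = 100 μL total → factor 100/25 = 4
Step 5: 85 μL + 2600 μL = 2685 μL total → factor 2685/85 = 31.588
Overall dilution factor = 3 × 43.353 × 42.333 × 4 × 31.588 = 6.9568 × 10^5
Stock = 7.19 ng/mL × 6.9568 × 10^5 = 5.002 × 10^6 ng/mL = 5.00 mg/mL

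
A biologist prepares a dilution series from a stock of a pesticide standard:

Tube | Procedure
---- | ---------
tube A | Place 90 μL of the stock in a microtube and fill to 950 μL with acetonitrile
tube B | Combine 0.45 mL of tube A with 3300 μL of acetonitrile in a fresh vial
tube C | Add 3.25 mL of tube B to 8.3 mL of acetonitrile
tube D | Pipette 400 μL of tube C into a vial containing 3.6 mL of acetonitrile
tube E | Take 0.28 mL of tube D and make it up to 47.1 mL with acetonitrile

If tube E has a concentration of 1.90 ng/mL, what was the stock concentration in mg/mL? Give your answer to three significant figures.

Step 1: 90 μL brought to 950 μL → factor 950/90 = 10.556
Step 2: 0.45 mL + 3300 μL = 3.75 mL total → factor 3.75/0.45 = 8.3333
Step 3: 3.25 mL + 8.3 mL = 11.55 mL total → factor 11.55/3.25 = 3.5538
Step 4: 400 μL + 3.6 mL = 4000 μL total → factor 4000/400 = 10
Step 5: 0.28 mL brought to 47.1 mL → factor 47.1/0.28 = 168.21
Overall dilution factor = 10.556 × 8.3333 × 3.5538 × 10 × 168.21 = 5.2585 × 10^5
Stock = 1.90 ng/mL × 5.2585 × 10^5 = 9.991 × 10^5 ng/mL = 0.999 mg/mL

0.999 mg/mL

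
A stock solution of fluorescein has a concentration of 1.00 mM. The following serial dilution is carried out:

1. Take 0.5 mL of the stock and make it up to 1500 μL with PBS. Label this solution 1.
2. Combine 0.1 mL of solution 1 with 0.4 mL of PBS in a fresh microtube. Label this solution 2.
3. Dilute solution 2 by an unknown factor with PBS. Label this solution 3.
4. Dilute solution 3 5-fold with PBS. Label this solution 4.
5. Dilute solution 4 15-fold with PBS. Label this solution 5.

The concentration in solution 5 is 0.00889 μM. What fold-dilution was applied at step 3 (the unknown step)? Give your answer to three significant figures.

100-fold

Step 1: 0.5 mL brought to 1500 μL → factor 1.5/0.5 = 3
Step 2: 0.1 mL + 0.4 mL = 0.5 mL total → factor 0.5/0.1 = 5
Step 3: unknown factor x
Step 4: 5-fold → factor 5
Step 5: 15-fold → factor 15
Product of known-step factors = 1125
Overall factor = 1.00 mM / (0.00889 μM) = 1.1249 × 10^5
x = 1.1249 × 10^5 / 1125 = 100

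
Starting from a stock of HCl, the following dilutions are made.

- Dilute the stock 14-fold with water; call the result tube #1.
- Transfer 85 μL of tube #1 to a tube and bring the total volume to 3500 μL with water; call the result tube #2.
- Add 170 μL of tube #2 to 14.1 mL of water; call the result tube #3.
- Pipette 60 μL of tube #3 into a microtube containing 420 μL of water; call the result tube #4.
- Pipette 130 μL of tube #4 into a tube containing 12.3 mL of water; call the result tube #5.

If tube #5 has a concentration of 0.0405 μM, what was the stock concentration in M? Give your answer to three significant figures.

1.50 M

Step 1: 14-fold → factor 14
Step 2: 85 μL brought to 3500 μL → factor 3500/85 = 41.176
Step 3: 170 μL + 14.1 mL = 14270 μL total → factor 14270/170 = 83.941
Step 4: 60 μL + 420 μL = 480 μL total → factor 480/60 = 8
Step 5: 130 μL + 12.3 mL = 12430 μL total → factor 12430/130 = 95.615
Overall dilution factor = 14 × 41.176 × 83.941 × 8 × 95.615 = 3.7014 × 10^7
Stock = 0.0405 μM × 3.7014 × 10^7 = 1.499 × 10^6 μM = 1.50 M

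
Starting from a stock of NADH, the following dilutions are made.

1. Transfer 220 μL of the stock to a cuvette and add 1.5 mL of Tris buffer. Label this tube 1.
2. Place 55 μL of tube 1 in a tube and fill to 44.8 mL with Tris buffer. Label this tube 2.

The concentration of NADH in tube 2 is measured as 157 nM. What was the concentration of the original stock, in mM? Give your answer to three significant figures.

Step 1: 220 μL + 1.5 mL = 1720 μL total → factor 1720/220 = 7.8182
Step 2: 55 μL brought to 44.8 mL → factor 44800/55 = 814.55
Overall dilution factor = 7.8182 × 814.55 = 6368.3
Stock = 157 nM × 6368.3 = 9.998 × 10^5 nM = 1.00 mM

1.00 mM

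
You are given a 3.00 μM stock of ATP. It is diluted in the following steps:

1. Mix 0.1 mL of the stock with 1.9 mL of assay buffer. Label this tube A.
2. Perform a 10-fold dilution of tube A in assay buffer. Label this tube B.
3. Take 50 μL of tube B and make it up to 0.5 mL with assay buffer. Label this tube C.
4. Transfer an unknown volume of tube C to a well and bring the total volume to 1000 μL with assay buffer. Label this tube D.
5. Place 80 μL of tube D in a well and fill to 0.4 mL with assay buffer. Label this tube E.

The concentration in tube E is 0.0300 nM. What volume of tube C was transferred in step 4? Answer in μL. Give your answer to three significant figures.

Step 1: 0.1 mL + 1.9 mL = 2 mL total → factor 2/0.1 = 20
Step 2: 10-fold → factor 10
Step 3: 50 μL brought to 0.5 mL → factor 500/50 = 10
Step 4: v brought to 1000 μL → factor = 1000 μL/v
Step 5: 80 μL brought to 0.4 mL → factor 400/80 = 5
Product of known-step factors = 10000
Overall factor = 3.00 μM / (0.0300 nM) = 1 × 10^5
Step-4 factor = 1 × 10^5 / 10000 = 10
v = 1000 μL / 10 = 100 μL

100 μL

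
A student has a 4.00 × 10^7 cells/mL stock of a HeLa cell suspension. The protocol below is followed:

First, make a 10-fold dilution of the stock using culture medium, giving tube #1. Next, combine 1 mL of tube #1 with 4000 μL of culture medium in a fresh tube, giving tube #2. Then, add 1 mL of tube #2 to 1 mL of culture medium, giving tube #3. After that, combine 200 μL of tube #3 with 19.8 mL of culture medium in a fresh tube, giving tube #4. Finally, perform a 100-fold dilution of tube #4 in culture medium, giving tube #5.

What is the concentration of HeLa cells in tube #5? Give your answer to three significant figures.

Step 1: 10-fold → factor 10
Step 2: 1 mL + 4000 μL = 5 mL total → factor 5/1 = 5
Step 3: 1 mL + 1 mL = 2 mL total → factor 2/1 = 2
Step 4: 200 μL + 19.8 mL = 20000 μL total → factor 20000/200 = 100
Step 5: 100-fold → factor 100
Overall dilution factor = 10 × 5 × 2 × 100 × 100 = 1 × 10^6
Final = 4.00 × 10^7 cells/mL / 1 × 10^6 = 40.0 cells/mL

40.0 cells/mL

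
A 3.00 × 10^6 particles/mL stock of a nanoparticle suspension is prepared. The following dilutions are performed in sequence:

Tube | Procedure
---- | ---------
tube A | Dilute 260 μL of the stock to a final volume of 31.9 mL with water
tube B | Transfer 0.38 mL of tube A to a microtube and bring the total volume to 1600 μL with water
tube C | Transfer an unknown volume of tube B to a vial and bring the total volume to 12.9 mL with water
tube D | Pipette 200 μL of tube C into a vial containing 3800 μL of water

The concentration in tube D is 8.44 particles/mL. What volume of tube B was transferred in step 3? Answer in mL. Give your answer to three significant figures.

Step 1: 260 μL brought to 31.9 mL → factor 31900/260 = 122.69
Step 2: 0.38 mL brought to 1600 μL → factor 1.6/0.38 = 4.2105
Step 3: v brought to 12.9 mL → factor = 12.9 mL/v
Step 4: 200 μL + 3800 μL = 4000 μL total → factor 4000/200 = 20
Product of known-step factors = 10332
Overall factor = 3.00 × 10^6 particles/mL / (8.44 particles/mL) = 3.5545 × 10^5
Step-3 factor = 3.5545 × 10^5 / 10332 = 34.403
v = 12.9 mL / 34.403 = 0.375 mL

0.375 mL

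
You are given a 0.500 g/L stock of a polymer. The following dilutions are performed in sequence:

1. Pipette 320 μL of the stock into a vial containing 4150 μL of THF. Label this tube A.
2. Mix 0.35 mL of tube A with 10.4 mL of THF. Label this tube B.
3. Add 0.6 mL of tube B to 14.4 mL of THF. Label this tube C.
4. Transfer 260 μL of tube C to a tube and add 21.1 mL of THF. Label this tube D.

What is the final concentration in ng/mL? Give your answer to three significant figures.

Step 1: 320 μL + 4150 μL = 4470 μL total → factor 4470/320 = 13.969
Step 2: 0.35 mL + 10.4 mL = 10.75 mL total → factor 10.75/0.35 = 30.714
Step 3: 0.6 mL + 14.4 mL = 15 mL total → factor 15/0.6 = 25
Step 4: 260 μL + 21.1 mL = 21360 μL total → factor 21360/260 = 82.154
Overall dilution factor = 13.969 × 30.714 × 25 × 82.154 = 8.8118 × 10^5
Final = 0.500 g/L / 8.8118 × 10^5 = 5.674 × 10^-7 g/L = 0.567 ng/mL

0.567 ng/mL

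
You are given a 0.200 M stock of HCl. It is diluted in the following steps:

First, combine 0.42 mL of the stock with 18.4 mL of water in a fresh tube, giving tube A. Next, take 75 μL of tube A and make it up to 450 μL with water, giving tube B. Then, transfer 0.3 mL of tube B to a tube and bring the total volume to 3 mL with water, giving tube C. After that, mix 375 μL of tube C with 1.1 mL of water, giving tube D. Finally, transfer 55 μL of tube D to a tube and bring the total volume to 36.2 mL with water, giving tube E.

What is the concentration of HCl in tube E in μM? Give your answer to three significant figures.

Step 1: 0.42 mL + 18.4 mL = 18.82 mL total → factor 18.82/0.42 = 44.81
Step 2: 75 μL brought to 450 μL → factor 450/75 = 6
Step 3: 0.3 mL brought to 3 mL → factor 3/0.3 = 10
Step 4: 375 μL + 1.1 mL = 1475 μL total → factor 1475/375 = 3.9333
Step 5: 55 μL brought to 36.2 mL → factor 36200/55 = 658.18
Overall dilution factor = 44.81 × 6 × 10 × 3.9333 × 658.18 = 6.9603 × 10^6
Final = 0.200 M / 6.9603 × 10^6 = 2.873 × 10^-8 M = 0.0287 μM

0.0287 μM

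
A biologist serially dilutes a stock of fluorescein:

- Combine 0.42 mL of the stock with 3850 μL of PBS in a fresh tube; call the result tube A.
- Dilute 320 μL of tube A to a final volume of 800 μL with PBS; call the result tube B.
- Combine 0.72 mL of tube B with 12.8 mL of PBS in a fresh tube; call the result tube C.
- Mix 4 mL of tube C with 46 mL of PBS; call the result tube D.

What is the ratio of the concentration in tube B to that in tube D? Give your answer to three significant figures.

235

Step 1: 0.42 mL + 3850 μL = 4.27 mL total → factor 4.27/0.42 = 10.167
Step 2: 320 μL brought to 800 μL → factor 800/320 = 2.5
Step 3: 0.72 mL + 12.8 mL = 13.52 mL total → factor 13.52/0.72 = 18.778
Step 4: 4 mL + 46 mL = 50 mL total → factor 50/4 = 12.5
Dilution factor to tube B = 25.417; to tube D = 5965.9
[tube B]/[tube D] = (factor to tube D)/(factor to tube B) = 5965.9/25.417 = 235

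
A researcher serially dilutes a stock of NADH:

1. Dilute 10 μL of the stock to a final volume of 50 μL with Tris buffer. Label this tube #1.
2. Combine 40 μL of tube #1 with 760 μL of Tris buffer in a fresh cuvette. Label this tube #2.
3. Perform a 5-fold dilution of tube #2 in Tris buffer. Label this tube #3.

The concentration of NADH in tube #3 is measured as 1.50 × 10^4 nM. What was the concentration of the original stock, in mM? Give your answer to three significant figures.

7.50 mM

Step 1: 10 μL brought to 50 μL → factor 50/10 = 5
Step 2: 40 μL + 760 μL = 800 μL total → factor 800/40 = 20
Step 3: 5-fold → factor 5
Overall dilution factor = 5 × 20 × 5 = 500
Stock = 1.50 × 10^4 nM × 500 = 7.500 × 10^6 nM = 7.50 mM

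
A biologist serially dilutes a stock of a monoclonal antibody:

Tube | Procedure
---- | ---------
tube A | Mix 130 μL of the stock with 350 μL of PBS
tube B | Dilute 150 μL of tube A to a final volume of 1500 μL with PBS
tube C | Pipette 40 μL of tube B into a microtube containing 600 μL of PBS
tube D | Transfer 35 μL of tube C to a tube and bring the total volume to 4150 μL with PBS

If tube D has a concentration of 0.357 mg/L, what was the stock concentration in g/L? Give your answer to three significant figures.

25.0 g/L

Step 1: 130 μL + 350 μL = 480 μL total → factor 480/130 = 3.6923
Step 2: 150 μL brought to 1500 μL → factor 1500/150 = 10
Step 3: 40 μL + 600 μL = 640 μL total → factor 640/40 = 16
Step 4: 35 μL brought to 4150 μL → factor 4150/35 = 118.57
Overall dilution factor = 3.6923 × 10 × 16 × 118.57 = 70048
Stock = 0.357 mg/L × 70048 = 2.501 × 10^4 mg/L = 25.0 g/L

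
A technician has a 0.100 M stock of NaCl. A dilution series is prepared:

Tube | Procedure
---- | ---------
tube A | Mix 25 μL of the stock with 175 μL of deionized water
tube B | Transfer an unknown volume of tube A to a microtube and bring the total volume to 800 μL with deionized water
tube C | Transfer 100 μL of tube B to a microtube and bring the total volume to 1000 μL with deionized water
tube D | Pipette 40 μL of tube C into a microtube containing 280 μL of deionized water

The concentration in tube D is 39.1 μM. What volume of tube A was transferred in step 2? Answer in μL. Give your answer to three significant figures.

200 μL

Step 1: 25 μL + 175 μL = 200 μL total → factor 200/25 = 8
Step 2: v brought to 800 μL → factor = 800 μL/v
Step 3: 100 μL brought to 1000 μL → factor 1000/100 = 10
Step 4: 40 μL + 280 μL = 320 μL total → factor 320/40 = 8
Product of known-step factors = 640
Overall factor = 0.100 M / (39.1 μM) = 2557.5
Step-2 factor = 2557.5 / 640 = 3.9962
v = 800 μL / 3.9962 = 200 μL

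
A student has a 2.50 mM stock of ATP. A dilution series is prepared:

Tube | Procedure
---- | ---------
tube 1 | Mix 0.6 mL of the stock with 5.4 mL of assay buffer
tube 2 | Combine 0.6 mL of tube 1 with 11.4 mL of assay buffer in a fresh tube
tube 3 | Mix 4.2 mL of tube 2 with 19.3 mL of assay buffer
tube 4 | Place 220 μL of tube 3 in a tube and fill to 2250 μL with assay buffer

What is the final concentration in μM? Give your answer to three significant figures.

Step 1: 0.6 mL + 5.4 mL = 6 mL total → factor 6/0.6 = 10
Step 2: 0.6 mL + 11.4 mL = 12 mL total → factor 12/0.6 = 20
Step 3: 4.2 mL + 19.3 mL = 23.5 mL total → factor 23.5/4.2 = 5.5952
Step 4: 220 μL brought to 2250 μL → factor 2250/220 = 10.227
Overall dilution factor = 10 × 20 × 5.5952 × 10.227 = 11445
Final = 2.50 mM / 11445 = 0.0002184 mM = 0.218 μM

0.218 μM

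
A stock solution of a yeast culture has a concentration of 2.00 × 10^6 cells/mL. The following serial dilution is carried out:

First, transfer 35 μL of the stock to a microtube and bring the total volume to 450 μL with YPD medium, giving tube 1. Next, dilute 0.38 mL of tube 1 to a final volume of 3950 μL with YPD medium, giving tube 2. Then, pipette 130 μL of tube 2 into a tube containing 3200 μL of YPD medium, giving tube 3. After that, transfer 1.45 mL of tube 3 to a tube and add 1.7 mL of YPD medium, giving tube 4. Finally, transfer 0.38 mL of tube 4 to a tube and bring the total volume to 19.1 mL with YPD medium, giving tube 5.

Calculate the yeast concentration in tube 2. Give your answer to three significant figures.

1.50 × 10^4 cells/mL

Step 1: 35 μL brought to 450 μL → factor 450/35 = 12.857
Step 2: 0.38 mL brought to 3950 μL → factor 3.95/0.38 = 10.395
Dilution factor through tube 2 = 12.857 × 10.395 = 133.65
[tube 2] = 2.00 × 10^6 cells/mL / 133.65 = 1.50 × 10^4 cells/mL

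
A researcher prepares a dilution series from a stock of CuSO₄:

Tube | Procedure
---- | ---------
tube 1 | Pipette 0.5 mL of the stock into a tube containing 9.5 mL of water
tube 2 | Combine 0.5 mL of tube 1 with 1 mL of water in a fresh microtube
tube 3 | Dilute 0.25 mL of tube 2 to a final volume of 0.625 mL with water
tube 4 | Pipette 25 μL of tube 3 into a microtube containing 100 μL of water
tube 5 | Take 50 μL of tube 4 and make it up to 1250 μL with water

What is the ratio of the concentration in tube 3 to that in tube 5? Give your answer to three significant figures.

Step 1: 0.5 mL + 9.5 mL = 10 mL total → factor 10/0.5 = 20
Step 2: 0.5 mL + 1 mL = 1.5 mL total → factor 1.5/0.5 = 3
Step 3: 0.25 mL brought to 0.625 mL → factor 0.625/0.25 = 2.5
Step 4: 25 μL + 100 μL = 125 μL total → factor 125/25 = 5
Step 5: 50 μL brought to 1250 μL → factor 1250/50 = 25
Dilution factor to tube 3 = 150; to tube 5 = 18750
[tube 3]/[tube 5] = (factor to tube 5)/(factor to tube 3) = 18750/150 = 125

125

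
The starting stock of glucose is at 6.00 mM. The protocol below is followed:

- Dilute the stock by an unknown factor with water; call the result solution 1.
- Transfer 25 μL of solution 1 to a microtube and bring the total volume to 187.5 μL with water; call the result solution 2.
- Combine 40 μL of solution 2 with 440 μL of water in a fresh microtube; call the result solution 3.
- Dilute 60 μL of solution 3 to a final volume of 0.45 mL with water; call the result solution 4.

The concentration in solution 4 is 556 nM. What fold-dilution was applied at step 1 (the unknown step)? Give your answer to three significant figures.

16.0-fold

Step 1: unknown factor x
Step 2: 25 μL brought to 187.5 μL → factor 187.5/25 = 7.5
Step 3: 40 μL + 440 μL = 480 μL total → factor 480/40 = 12
Step 4: 60 μL brought to 0.45 mL → factor 450/60 = 7.5
Product of known-step factors = 675
Overall factor = 6.00 mM / (556 nM) = 10791
x = 10791 / 675 = 16.0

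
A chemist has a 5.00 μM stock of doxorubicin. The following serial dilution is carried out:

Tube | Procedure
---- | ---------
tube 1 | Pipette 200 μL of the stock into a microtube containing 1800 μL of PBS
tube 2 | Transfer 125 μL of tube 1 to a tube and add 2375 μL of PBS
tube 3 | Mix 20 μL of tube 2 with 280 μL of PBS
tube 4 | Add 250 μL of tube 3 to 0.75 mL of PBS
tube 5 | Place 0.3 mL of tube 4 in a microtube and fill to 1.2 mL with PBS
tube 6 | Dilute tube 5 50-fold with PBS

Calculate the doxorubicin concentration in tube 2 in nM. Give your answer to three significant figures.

25.0 nM

Step 1: 200 μL + 1800 μL = 2000 μL total → factor 2000/200 = 10
Step 2: 125 μL + 2375 μL = 2500 μL total → factor 2500/125 = 20
Dilution factor through tube 2 = 10 × 20 = 200
[tube 2] = 5.00 μM / 200 = 0.02500 μM = 25.0 nM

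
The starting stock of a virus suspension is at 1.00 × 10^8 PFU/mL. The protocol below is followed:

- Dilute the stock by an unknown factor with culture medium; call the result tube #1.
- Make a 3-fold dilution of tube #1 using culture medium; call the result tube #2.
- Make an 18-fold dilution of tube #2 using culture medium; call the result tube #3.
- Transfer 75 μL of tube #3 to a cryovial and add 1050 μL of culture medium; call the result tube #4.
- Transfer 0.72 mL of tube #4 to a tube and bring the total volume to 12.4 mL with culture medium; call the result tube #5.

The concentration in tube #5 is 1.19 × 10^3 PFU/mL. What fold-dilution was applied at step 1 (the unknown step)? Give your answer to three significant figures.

Step 1: unknown factor x
Step 2: 3-fold → factor 3
Step 3: 18-fold → factor 18
Step 4: 75 μL + 1050 μL = 1125 μL total → factor 1125/75 = 15
Step 5: 0.72 mL brought to 12.4 mL → factor 12.4/0.72 = 17.222
Product of known-step factors = 13950
Overall factor = 1.00 × 10^8 PFU/mL / (1.19 × 10^3 PFU/mL) = 84034
x = 84034 / 13950 = 6.02

6.02-fold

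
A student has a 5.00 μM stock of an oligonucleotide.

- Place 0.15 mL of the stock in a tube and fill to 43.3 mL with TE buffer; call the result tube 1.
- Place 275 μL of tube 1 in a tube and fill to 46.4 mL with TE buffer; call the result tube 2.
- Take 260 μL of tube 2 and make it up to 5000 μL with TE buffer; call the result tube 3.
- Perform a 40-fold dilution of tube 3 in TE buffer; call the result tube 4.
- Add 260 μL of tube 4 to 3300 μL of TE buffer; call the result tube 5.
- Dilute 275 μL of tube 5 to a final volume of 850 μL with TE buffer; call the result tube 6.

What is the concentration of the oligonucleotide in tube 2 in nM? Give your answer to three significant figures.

Step 1: 0.15 mL brought to 43.3 mL → factor 43.3/0.15 = 288.67
Step 2: 275 μL brought to 46.4 mL → factor 46400/275 = 168.73
Dilution factor through tube 2 = 288.67 × 168.73 = 48706
[tube 2] = 5.00 μM / 48706 = 0.0001027 μM = 0.103 nM

0.103 nM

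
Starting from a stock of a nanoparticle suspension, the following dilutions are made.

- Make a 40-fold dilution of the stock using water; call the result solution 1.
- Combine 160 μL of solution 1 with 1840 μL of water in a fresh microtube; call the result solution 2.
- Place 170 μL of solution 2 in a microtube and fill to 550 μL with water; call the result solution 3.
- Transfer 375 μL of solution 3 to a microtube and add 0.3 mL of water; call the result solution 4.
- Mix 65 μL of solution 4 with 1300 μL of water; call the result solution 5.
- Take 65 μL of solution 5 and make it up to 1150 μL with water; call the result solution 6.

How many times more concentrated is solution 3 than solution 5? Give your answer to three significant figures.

37.8

Step 1: 40-fold → factor 40
Step 2: 160 μL + 1840 μL = 2000 μL total → factor 2000/160 = 12.5
Step 3: 170 μL brought to 550 μL → factor 550/170 = 3.2353
Step 4: 375 μL + 0.3 mL = 675 μL total → factor 675/375 = 1.8
Step 5: 65 μL + 1300 μL = 1365 μL total → factor 1365/65 = 21
Dilution factor to solution 3 = 1617.6; to solution 5 = 61147
[solution 3]/[solution 5] = (factor to solution 5)/(factor to solution 3) = 61147/1617.6 = 37.8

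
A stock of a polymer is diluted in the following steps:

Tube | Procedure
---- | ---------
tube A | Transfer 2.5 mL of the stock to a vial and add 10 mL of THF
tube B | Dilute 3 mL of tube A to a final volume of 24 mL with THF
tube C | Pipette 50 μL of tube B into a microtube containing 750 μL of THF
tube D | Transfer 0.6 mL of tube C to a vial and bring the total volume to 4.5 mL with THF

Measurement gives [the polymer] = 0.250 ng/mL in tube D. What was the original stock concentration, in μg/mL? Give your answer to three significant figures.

Step 1: 2.5 mL + 10 mL = 12.5 mL total → factor 12.5/2.5 = 5
Step 2: 3 mL brought to 24 mL → factor 24/3 = 8
Step 3: 50 μL + 750 μL = 800 μL total → factor 800/50 = 16
Step 4: 0.6 mL brought to 4.5 mL → factor 4.5/0.6 = 7.5
Overall dilution factor = 5 × 8 × 16 × 7.5 = 4800
Stock = 0.250 ng/mL × 4800 = 1200 ng/mL = 1.20 μg/mL

1.20 μg/mL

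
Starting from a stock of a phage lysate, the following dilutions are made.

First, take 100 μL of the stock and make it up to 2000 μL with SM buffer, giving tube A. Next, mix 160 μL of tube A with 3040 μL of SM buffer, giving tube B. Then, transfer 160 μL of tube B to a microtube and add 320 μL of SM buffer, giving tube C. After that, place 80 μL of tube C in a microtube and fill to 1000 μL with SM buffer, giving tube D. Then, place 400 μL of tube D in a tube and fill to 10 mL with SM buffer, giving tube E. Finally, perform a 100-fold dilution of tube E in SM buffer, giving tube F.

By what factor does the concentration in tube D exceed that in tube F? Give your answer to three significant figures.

2.50 × 10^3

Step 1: 100 μL brought to 2000 μL → factor 2000/100 = 20
Step 2: 160 μL + 3040 μL = 3200 μL total → factor 3200/160 = 20
Step 3: 160 μL + 320 μL = 480 μL total → factor 480/160 = 3
Step 4: 80 μL brought to 1000 μL → factor 1000/80 = 12.5
Step 5: 400 μL brought to 10 mL → factor 10000/400 = 25
Step 6: 100-fold → factor 100
Dilution factor to tube D = 15000; to tube F = 3.75 × 10^7
[tube D]/[tube F] = (factor to tube F)/(factor to tube D) = 3.75 × 10^7/15000 = 2.50 × 10^3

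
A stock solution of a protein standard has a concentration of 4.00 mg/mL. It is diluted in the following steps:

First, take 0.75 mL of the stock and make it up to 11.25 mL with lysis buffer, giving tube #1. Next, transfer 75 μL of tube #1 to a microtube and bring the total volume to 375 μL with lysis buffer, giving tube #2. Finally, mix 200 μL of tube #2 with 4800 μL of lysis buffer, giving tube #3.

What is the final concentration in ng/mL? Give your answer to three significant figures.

2.13 × 10^3 ng/mL

Step 1: 0.75 mL brought to 11.25 mL → factor 11.25/0.75 = 15
Step 2: 75 μL brought to 375 μL → factor 375/75 = 5
Step 3: 200 μL + 4800 μL = 5000 μL total → factor 5000/200 = 25
Overall dilution factor = 15 × 5 × 25 = 1875
Final = 4.00 mg/mL / 1875 = 0.002133 mg/mL = 2.13 × 10^3 ng/mL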